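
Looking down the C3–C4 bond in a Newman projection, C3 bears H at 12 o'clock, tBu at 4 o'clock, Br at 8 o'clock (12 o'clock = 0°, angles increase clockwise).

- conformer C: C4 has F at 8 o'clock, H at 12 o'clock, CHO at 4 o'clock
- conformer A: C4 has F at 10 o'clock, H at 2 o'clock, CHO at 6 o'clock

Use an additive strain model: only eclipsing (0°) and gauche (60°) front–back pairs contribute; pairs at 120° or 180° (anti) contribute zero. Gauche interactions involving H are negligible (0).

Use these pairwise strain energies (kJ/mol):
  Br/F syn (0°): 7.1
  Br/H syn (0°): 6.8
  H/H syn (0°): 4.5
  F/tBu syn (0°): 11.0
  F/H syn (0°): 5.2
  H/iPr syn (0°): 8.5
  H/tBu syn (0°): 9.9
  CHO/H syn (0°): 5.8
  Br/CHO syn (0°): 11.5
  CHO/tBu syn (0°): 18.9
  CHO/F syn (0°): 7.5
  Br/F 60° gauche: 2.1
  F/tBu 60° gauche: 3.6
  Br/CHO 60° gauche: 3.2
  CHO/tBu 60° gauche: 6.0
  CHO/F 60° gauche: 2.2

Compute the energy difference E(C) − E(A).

+19.2 kJ/mol

C (eclipsed): H(0°)/H(0°) eclipsed 4.5; tBu(120°)/CHO(120°) eclipsed 18.9; Br(240°)/F(240°) eclipsed 7.1 → 30.5 kJ/mol.
A (staggered): tBu(120°)/CHO(180°) gauche 6.0; Br(240°)/F(300°) gauche 2.1; Br(240°)/CHO(180°) gauche 3.2 → 11.3 kJ/mol.
E(C) − E(A) = 30.5 − 11.3 = +19.2 kJ/mol.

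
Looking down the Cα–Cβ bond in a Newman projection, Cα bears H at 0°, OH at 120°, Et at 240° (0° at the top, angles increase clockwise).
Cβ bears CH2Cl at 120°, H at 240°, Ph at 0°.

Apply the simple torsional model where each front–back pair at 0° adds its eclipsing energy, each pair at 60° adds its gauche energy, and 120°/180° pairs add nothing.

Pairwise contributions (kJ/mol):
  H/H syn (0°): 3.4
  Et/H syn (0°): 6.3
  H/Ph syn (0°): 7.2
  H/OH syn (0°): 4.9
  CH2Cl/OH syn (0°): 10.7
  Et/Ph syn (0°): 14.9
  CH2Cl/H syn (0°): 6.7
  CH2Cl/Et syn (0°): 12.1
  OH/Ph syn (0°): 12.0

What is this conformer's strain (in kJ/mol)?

24.2 kJ/mol

This conformer (eclipsed): H–Ph eclipsed, OH–CH2Cl eclipsed, Et–H eclipsed; 7.2 + 10.7 + 6.3 = 24.2 kJ/mol.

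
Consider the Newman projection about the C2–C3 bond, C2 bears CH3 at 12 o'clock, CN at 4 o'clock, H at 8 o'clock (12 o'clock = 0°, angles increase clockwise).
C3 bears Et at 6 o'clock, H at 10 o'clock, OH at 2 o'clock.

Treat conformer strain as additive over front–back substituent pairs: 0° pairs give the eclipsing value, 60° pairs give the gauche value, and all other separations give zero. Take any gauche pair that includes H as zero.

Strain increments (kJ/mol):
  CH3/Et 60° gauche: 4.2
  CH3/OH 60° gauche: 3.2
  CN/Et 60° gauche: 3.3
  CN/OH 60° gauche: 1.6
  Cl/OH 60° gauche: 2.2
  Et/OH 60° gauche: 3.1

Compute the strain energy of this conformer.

This conformer is staggered. CH3 at 0° is gauche with OH at 60° (3.2); CN at 120° is gauche with Et at 180° (3.3); CN at 120° is gauche with OH at 60° (1.6). Total 8.1 kJ/mol.

8.1 kJ/mol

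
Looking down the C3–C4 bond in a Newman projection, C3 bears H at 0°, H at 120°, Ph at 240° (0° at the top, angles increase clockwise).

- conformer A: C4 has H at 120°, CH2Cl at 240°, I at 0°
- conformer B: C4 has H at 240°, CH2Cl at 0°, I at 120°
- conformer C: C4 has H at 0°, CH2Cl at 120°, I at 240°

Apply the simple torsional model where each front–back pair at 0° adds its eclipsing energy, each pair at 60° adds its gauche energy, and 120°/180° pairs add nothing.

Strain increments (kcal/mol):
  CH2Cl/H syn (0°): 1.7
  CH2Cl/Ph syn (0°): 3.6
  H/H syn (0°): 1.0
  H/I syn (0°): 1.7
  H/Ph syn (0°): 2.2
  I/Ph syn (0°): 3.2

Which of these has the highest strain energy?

A is eclipsed. H at 0° is eclipsed with I at 0° (1.7); H at 120° is eclipsed with H at 120° (1.0); Ph at 240° is eclipsed with CH2Cl at 240° (3.6). Total 6.3 kcal/mol.
B is eclipsed. H at 0° is eclipsed with CH2Cl at 0° (1.7); H at 120° is eclipsed with I at 120° (1.7); Ph at 240° is eclipsed with H at 240° (2.2). Total 5.6 kcal/mol.
C is eclipsed. H at 0° is eclipsed with H at 0° (1.0); H at 120° is eclipsed with CH2Cl at 120° (1.7); Ph at 240° is eclipsed with I at 240° (3.2). Total 5.9 kcal/mol.
A has the highest total (6.3 kcal/mol).

A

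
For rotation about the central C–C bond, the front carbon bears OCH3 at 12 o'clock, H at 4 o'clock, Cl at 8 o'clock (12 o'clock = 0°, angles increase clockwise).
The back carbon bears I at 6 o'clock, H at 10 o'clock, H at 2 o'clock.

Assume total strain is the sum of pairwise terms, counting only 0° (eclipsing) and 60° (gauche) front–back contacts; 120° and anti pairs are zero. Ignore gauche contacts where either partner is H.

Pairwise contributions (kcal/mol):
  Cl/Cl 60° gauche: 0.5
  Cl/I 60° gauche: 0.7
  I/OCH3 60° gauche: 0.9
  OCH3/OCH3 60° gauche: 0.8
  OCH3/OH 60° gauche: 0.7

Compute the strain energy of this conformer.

0.7 kcal/mol

This conformer (staggered): Cl–I gauche; 0.7 = 0.7 kcal/mol.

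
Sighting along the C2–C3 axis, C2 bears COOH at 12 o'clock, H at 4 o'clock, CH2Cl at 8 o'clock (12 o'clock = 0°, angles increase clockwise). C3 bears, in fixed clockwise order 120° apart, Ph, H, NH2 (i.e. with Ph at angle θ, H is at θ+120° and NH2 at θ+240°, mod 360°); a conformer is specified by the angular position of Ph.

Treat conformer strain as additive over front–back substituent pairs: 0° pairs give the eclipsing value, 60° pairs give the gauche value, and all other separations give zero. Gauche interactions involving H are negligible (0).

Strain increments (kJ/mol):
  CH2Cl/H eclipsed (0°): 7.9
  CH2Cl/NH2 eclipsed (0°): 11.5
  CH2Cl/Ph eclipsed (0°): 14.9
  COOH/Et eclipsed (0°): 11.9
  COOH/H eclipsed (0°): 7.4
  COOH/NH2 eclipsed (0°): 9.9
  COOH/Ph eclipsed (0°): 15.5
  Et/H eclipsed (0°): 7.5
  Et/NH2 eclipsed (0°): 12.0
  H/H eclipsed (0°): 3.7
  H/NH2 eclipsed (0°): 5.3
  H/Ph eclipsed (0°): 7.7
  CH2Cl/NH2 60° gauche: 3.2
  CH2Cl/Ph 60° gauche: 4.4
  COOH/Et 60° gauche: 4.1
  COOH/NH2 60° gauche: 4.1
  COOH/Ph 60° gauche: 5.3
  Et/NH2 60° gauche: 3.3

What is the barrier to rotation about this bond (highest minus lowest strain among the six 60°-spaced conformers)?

22.2 kJ/mol

Ph at 0° (eclipsed): COOH(0°)/Ph(0°) eclipsed 15.5; H(120°)/H(120°) eclipsed 3.7; CH2Cl(240°)/NH2(240°) eclipsed 11.5 → 30.7 kJ/mol.
Ph at 60° (staggered): COOH(0°)/Ph(60°) gauche 5.3; COOH(0°)/NH2(300°) gauche 4.1; CH2Cl(240°)/NH2(300°) gauche 3.2 → 12.6 kJ/mol.
Ph at 120° (eclipsed): COOH(0°)/NH2(0°) eclipsed 9.9; H(120°)/Ph(120°) eclipsed 7.7; CH2Cl(240°)/H(240°) eclipsed 7.9 → 25.5 kJ/mol.
Ph at 180° (staggered): COOH(0°)/NH2(60°) gauche 4.1; CH2Cl(240°)/Ph(180°) gauche 4.4 → 8.5 kJ/mol.
Ph at 240° (eclipsed): COOH(0°)/H(0°) eclipsed 7.4; H(120°)/NH2(120°) eclipsed 5.3; CH2Cl(240°)/Ph(240°) eclipsed 14.9 → 27.6 kJ/mol.
Ph at 300° (staggered): COOH(0°)/Ph(300°) gauche 5.3; CH2Cl(240°)/Ph(300°) gauche 4.4; CH2Cl(240°)/NH2(180°) gauche 3.2 → 12.9 kJ/mol.
Max at 0° (30.7 kJ/mol), min at 180° (8.5 kJ/mol); barrier = 22.2 kJ/mol.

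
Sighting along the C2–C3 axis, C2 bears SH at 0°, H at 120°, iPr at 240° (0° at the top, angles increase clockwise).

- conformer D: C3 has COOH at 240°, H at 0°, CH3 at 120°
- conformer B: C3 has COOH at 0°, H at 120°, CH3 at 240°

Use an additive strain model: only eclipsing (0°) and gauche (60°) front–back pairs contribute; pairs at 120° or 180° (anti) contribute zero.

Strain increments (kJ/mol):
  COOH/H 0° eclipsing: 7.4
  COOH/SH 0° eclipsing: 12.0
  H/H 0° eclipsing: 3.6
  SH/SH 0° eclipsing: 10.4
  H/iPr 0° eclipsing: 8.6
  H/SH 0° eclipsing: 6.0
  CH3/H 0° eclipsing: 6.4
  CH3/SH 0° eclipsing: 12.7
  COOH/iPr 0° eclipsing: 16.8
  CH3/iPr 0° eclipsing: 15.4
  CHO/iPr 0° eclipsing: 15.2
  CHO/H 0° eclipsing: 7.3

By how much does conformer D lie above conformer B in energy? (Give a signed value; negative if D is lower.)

D (eclipsed): SH(0°)/H(0°) eclipsed 6.0; H(120°)/CH3(120°) eclipsed 6.4; iPr(240°)/COOH(240°) eclipsed 16.8 → 29.2 kJ/mol.
B (eclipsed): SH(0°)/COOH(0°) eclipsed 12.0; H(120°)/H(120°) eclipsed 3.6; iPr(240°)/CH3(240°) eclipsed 15.4 → 31.0 kJ/mol.
E(D) − E(B) = 29.2 − 31.0 = -1.8 kJ/mol.

-1.8 kJ/mol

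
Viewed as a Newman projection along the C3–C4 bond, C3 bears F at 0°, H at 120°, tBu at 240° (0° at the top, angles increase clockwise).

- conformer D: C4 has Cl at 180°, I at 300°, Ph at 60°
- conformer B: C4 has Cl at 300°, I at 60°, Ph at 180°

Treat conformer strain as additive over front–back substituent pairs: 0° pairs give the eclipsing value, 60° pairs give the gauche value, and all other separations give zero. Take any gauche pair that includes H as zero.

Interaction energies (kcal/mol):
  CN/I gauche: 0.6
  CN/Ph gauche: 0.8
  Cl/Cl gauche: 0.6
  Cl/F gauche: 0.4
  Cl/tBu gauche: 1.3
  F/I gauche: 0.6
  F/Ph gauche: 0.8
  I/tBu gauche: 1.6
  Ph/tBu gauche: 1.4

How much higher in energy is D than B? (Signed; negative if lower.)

D (staggered): F–I gauche, F–Ph gauche, tBu–Cl gauche, tBu–I gauche; 0.6 + 0.8 + 1.3 + 1.6 = 4.3 kcal/mol.
B (staggered): F–Cl gauche, F–I gauche, tBu–Cl gauche, tBu–Ph gauche; 0.4 + 0.6 + 1.3 + 1.4 = 3.7 kcal/mol.
E(D) − E(B) = 4.3 − 3.7 = +0.6 kcal/mol.

+0.6 kcal/mol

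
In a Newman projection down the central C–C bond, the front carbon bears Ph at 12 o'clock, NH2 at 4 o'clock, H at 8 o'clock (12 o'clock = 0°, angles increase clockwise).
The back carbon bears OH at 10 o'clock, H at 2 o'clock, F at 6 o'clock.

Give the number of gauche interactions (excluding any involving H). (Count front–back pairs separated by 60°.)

Non-H gauche pairs: Ph(0°)/OH(300°); NH2(120°)/F(180°) — 2 interactions.

2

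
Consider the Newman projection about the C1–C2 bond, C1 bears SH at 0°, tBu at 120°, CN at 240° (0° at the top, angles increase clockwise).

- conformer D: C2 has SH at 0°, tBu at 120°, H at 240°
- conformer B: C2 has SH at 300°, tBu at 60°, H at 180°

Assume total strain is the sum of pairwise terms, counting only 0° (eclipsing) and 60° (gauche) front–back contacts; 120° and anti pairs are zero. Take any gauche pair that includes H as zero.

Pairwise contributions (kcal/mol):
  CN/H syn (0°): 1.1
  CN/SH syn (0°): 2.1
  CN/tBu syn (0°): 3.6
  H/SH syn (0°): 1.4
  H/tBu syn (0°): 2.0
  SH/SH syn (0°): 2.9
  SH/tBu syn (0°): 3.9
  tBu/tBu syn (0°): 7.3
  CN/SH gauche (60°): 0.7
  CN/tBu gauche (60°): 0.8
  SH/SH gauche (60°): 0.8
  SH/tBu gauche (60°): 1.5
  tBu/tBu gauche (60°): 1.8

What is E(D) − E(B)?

D (eclipsed): SH–SH eclipsed, tBu–tBu eclipsed, CN–H eclipsed; 2.9 + 7.3 + 1.1 = 11.3 kcal/mol.
B (staggered): SH–SH gauche, SH–tBu gauche, tBu–tBu gauche, CN–SH gauche; 0.8 + 1.5 + 1.8 + 0.7 = 4.8 kcal/mol.
E(D) − E(B) = 11.3 − 4.8 = +6.5 kcal/mol.

+6.5 kcal/mol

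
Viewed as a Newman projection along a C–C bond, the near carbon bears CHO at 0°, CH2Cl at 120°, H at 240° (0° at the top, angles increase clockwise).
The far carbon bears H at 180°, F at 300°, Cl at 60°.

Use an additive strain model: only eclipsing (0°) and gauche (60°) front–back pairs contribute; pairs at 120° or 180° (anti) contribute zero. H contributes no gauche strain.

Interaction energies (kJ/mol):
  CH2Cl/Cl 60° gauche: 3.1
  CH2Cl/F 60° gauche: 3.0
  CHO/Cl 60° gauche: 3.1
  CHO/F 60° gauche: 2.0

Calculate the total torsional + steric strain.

This conformer (staggered): CHO(0°)/F(300°) gauche 2.0; CHO(0°)/Cl(60°) gauche 3.1; CH2Cl(120°)/Cl(60°) gauche 3.1 → 8.2 kJ/mol.

8.2 kJ/mol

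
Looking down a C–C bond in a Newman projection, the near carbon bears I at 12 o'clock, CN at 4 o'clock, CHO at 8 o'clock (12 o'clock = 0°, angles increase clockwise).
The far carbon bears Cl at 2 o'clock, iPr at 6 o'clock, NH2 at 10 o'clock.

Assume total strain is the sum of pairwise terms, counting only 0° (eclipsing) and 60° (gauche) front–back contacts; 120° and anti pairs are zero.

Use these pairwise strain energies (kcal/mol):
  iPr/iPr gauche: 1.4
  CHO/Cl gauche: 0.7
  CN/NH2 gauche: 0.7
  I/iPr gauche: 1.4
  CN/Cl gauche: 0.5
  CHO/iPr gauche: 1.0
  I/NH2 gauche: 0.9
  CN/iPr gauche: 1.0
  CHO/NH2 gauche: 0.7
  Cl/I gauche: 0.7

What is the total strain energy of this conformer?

4.8 kcal/mol

This conformer (staggered): I(0°)/Cl(60°) gauche 0.7; I(0°)/NH2(300°) gauche 0.9; CN(120°)/Cl(60°) gauche 0.5; CN(120°)/iPr(180°) gauche 1.0; CHO(240°)/iPr(180°) gauche 1.0; CHO(240°)/NH2(300°) gauche 0.7 → 4.8 kcal/mol.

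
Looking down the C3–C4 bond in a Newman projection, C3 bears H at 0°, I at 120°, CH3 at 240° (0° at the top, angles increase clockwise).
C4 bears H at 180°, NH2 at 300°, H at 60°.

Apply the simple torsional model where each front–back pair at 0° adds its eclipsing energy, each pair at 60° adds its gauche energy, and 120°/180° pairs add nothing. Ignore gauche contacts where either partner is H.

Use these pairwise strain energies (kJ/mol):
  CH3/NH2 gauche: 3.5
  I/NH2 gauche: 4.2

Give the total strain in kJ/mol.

This conformer is staggered. CH3 at 240° is gauche with NH2 at 300° (3.5). Total 3.5 kJ/mol.

3.5 kJ/mol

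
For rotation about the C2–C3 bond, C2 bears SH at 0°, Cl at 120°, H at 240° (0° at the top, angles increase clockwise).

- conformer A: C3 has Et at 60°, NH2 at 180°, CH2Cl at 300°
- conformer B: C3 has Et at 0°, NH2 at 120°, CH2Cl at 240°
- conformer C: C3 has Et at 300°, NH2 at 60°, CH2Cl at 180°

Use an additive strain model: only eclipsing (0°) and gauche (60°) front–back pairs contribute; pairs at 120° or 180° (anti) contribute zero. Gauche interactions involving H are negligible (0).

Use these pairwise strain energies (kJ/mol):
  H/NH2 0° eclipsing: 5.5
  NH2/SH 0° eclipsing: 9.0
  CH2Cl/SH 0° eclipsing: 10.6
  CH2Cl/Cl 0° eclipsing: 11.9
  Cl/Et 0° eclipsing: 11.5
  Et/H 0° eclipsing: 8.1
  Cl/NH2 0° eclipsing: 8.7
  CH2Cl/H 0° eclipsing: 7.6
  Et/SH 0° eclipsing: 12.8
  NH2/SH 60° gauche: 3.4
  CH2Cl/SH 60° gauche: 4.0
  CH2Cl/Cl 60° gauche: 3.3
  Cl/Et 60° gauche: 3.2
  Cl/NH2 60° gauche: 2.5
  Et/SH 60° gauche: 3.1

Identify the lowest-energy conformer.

C

A (staggered): SH(0°)/Et(60°) gauche 3.1; SH(0°)/CH2Cl(300°) gauche 4.0; Cl(120°)/Et(60°) gauche 3.2; Cl(120°)/NH2(180°) gauche 2.5 → 12.8 kJ/mol.
B (eclipsed): SH(0°)/Et(0°) eclipsed 12.8; Cl(120°)/NH2(120°) eclipsed 8.7; H(240°)/CH2Cl(240°) eclipsed 7.6 → 29.1 kJ/mol.
C (staggered): SH(0°)/Et(300°) gauche 3.1; SH(0°)/NH2(60°) gauche 3.4; Cl(120°)/NH2(60°) gauche 2.5; Cl(120°)/CH2Cl(180°) gauche 3.3 → 12.3 kJ/mol.
C has the lowest total (12.3 kJ/mol).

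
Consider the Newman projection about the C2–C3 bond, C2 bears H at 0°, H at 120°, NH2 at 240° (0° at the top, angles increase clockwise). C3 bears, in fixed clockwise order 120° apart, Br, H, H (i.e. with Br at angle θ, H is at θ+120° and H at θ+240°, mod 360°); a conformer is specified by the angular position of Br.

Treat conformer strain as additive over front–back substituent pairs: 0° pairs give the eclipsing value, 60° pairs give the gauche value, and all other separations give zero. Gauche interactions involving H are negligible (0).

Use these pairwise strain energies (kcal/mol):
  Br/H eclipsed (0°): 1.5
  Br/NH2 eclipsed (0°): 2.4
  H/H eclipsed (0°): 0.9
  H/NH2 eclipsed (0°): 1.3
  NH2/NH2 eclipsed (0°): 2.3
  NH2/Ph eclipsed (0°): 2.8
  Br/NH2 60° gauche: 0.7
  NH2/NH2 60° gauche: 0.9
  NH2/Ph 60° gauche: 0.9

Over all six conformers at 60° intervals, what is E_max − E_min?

Br at 0° (eclipsed): H(0°)/Br(0°) eclipsed 1.5; H(120°)/H(120°) eclipsed 0.9; NH2(240°)/H(240°) eclipsed 1.3 → 3.7 kcal/mol.
Br at 60° (staggered): no non-H gauche contacts → 0.0 kcal/mol.
Br at 120° (eclipsed): H(0°)/H(0°) eclipsed 0.9; H(120°)/Br(120°) eclipsed 1.5; NH2(240°)/H(240°) eclipsed 1.3 → 3.7 kcal/mol.
Br at 180° (staggered): NH2(240°)/Br(180°) gauche 0.7 → 0.7 kcal/mol.
Br at 240° (eclipsed): H(0°)/H(0°) eclipsed 0.9; H(120°)/H(120°) eclipsed 0.9; NH2(240°)/Br(240°) eclipsed 2.4 → 4.2 kcal/mol.
Br at 300° (staggered): NH2(240°)/Br(300°) gauche 0.7 → 0.7 kcal/mol.
Max at 240° (4.2 kcal/mol), min at 60° (0.0 kcal/mol); barrier = 4.2 kcal/mol.

4.2 kcal/mol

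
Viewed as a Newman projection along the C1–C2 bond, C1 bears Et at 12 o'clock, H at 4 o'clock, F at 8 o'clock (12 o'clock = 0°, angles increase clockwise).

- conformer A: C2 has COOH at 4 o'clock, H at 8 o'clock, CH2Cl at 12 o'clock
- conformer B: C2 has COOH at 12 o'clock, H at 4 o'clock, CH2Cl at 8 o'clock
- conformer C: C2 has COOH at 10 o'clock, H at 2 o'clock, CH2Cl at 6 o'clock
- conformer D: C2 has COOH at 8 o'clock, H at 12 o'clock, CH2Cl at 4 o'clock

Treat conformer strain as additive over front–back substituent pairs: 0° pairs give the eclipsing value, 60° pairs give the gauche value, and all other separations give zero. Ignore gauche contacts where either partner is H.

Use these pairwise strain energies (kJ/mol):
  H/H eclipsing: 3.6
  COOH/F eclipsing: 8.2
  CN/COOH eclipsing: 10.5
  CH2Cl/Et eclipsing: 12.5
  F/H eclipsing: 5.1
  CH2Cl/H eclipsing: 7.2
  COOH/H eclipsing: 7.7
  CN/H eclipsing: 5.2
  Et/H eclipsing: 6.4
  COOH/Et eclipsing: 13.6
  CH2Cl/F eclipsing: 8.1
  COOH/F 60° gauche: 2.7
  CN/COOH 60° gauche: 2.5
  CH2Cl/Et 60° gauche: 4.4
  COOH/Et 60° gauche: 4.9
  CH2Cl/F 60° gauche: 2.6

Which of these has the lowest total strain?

A (eclipsed): Et(0°)/CH2Cl(0°) eclipsed 12.5; H(120°)/COOH(120°) eclipsed 7.7; F(240°)/H(240°) eclipsed 5.1 → 25.3 kJ/mol.
B (eclipsed): Et(0°)/COOH(0°) eclipsed 13.6; H(120°)/H(120°) eclipsed 3.6; F(240°)/CH2Cl(240°) eclipsed 8.1 → 25.3 kJ/mol.
C (staggered): Et(0°)/COOH(300°) gauche 4.9; F(240°)/COOH(300°) gauche 2.7; F(240°)/CH2Cl(180°) gauche 2.6 → 10.2 kJ/mol.
D (eclipsed): Et(0°)/H(0°) eclipsed 6.4; H(120°)/CH2Cl(120°) eclipsed 7.2; F(240°)/COOH(240°) eclipsed 8.2 → 21.8 kJ/mol.
C has the lowest total (10.2 kJ/mol).

C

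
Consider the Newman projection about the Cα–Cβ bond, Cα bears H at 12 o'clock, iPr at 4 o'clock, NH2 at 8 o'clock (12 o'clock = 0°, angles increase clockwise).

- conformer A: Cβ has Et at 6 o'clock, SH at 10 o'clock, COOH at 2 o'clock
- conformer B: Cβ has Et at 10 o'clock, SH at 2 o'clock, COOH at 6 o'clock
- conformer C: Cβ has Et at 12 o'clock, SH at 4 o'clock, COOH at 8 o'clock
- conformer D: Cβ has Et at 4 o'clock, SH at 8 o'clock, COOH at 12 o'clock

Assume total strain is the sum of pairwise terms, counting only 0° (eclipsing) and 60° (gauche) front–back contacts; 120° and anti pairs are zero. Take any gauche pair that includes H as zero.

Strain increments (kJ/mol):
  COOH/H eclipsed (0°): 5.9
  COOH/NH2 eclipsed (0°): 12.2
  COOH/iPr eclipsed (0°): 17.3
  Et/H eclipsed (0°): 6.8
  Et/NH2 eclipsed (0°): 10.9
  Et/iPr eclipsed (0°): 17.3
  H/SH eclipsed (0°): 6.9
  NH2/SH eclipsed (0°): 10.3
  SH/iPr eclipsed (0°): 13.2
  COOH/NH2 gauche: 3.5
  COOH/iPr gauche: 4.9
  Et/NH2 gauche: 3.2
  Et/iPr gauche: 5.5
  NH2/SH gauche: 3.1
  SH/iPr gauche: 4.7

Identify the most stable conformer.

A (staggered): iPr(120°)/Et(180°) gauche 5.5; iPr(120°)/COOH(60°) gauche 4.9; NH2(240°)/Et(180°) gauche 3.2; NH2(240°)/SH(300°) gauche 3.1 → 16.7 kJ/mol.
B (staggered): iPr(120°)/SH(60°) gauche 4.7; iPr(120°)/COOH(180°) gauche 4.9; NH2(240°)/Et(300°) gauche 3.2; NH2(240°)/COOH(180°) gauche 3.5 → 16.3 kJ/mol.
C (eclipsed): H(0°)/Et(0°) eclipsed 6.8; iPr(120°)/SH(120°) eclipsed 13.2; NH2(240°)/COOH(240°) eclipsed 12.2 → 32.2 kJ/mol.
D (eclipsed): H(0°)/COOH(0°) eclipsed 5.9; iPr(120°)/Et(120°) eclipsed 17.3; NH2(240°)/SH(240°) eclipsed 10.3 → 33.5 kJ/mol.
B has the lowest total (16.3 kJ/mol).

B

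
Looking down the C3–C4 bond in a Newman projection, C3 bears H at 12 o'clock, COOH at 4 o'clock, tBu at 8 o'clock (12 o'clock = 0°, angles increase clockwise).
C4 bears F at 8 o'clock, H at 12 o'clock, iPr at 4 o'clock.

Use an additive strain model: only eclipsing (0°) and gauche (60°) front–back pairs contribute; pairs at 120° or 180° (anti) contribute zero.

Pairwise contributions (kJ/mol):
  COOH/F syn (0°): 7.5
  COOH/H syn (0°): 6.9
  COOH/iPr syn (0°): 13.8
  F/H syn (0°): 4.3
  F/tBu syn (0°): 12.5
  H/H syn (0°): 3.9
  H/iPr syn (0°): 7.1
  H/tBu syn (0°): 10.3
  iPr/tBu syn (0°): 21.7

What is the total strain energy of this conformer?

30.2 kJ/mol

This conformer (eclipsed): H–H eclipsed, COOH–iPr eclipsed, tBu–F eclipsed; 3.9 + 13.8 + 12.5 = 30.2 kJ/mol.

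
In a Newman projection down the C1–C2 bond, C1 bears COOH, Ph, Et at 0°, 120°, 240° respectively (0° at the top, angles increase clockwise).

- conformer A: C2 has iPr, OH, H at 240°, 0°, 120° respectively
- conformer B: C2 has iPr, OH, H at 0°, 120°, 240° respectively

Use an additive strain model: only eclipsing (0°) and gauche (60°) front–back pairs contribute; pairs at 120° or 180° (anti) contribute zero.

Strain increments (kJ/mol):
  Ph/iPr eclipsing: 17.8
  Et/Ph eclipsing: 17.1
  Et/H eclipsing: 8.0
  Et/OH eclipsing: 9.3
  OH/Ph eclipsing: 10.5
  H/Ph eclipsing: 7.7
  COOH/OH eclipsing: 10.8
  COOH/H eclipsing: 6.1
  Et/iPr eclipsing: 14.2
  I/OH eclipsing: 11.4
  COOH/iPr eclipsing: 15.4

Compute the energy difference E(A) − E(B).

-1.2 kJ/mol

A (eclipsed): COOH(0°)/OH(0°) eclipsed 10.8; Ph(120°)/H(120°) eclipsed 7.7; Et(240°)/iPr(240°) eclipsed 14.2 → 32.7 kJ/mol.
B (eclipsed): COOH(0°)/iPr(0°) eclipsed 15.4; Ph(120°)/OH(120°) eclipsed 10.5; Et(240°)/H(240°) eclipsed 8.0 → 33.9 kJ/mol.
E(A) − E(B) = 32.7 − 33.9 = -1.2 kJ/mol.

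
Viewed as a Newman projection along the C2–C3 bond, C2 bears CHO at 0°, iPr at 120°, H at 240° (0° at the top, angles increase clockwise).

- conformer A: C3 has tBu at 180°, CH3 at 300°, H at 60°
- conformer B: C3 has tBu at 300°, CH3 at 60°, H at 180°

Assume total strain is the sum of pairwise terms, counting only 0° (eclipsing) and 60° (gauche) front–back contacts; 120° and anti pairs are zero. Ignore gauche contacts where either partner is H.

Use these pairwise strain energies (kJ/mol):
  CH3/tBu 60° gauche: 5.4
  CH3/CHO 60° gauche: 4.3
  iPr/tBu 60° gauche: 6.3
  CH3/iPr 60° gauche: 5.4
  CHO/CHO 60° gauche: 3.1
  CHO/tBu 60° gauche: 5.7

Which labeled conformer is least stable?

A is staggered. CHO at 0° is gauche with CH3 at 300° (4.3); iPr at 120° is gauche with tBu at 180° (6.3). Total 10.6 kJ/mol.
B is staggered. CHO at 0° is gauche with tBu at 300° (5.7); CHO at 0° is gauche with CH3 at 60° (4.3); iPr at 120° is gauche with CH3 at 60° (5.4). Total 15.4 kJ/mol.
B has the highest total (15.4 kJ/mol).

B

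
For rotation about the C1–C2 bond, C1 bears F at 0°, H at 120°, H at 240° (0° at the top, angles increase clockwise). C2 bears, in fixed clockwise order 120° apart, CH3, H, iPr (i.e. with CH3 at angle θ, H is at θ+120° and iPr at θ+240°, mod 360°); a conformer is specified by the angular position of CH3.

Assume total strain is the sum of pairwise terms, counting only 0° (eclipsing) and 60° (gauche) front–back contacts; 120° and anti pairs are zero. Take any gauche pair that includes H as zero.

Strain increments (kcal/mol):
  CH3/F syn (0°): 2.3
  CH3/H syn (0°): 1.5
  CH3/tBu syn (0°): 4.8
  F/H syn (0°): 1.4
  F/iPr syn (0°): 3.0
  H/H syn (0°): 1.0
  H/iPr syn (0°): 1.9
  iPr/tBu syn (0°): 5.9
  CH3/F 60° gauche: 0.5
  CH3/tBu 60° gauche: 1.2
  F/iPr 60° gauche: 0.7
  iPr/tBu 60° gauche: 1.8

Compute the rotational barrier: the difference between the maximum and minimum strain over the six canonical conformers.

CH3 at 0° (eclipsed): F–CH3 eclipsed, H–H eclipsed, H–iPr eclipsed; 2.3 + 1.0 + 1.9 = 5.2 kcal/mol.
CH3 at 60° (staggered): F–CH3 gauche, F–iPr gauche; 0.5 + 0.7 = 1.2 kcal/mol.
CH3 at 120° (eclipsed): F–iPr eclipsed, H–CH3 eclipsed, H–H eclipsed; 3.0 + 1.5 + 1.0 = 5.5 kcal/mol.
CH3 at 180° (staggered): F–iPr gauche; 0.7 = 0.7 kcal/mol.
CH3 at 240° (eclipsed): F–H eclipsed, H–iPr eclipsed, H–CH3 eclipsed; 1.4 + 1.9 + 1.5 = 4.8 kcal/mol.
CH3 at 300° (staggered): F–CH3 gauche; 0.5 = 0.5 kcal/mol.
Max at 120° (5.5 kcal/mol), min at 300° (0.5 kcal/mol); barrier = 5.0 kcal/mol.

5.0 kcal/mol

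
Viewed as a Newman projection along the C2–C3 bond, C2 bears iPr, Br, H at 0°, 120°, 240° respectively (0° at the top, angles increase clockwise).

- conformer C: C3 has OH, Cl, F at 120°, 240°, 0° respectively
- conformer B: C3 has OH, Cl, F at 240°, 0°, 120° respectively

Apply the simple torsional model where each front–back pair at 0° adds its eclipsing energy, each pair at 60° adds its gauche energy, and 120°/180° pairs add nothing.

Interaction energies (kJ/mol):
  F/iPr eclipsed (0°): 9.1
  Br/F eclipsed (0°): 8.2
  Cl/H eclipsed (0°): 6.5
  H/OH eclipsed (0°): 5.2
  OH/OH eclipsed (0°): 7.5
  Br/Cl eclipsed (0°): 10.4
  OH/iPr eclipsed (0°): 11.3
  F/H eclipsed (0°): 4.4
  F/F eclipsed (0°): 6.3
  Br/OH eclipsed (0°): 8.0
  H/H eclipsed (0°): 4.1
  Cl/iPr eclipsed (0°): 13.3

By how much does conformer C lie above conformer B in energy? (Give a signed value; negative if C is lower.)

C is eclipsed. iPr at 0° is eclipsed with F at 0° (9.1); Br at 120° is eclipsed with OH at 120° (8.0); H at 240° is eclipsed with Cl at 240° (6.5). Total 23.6 kJ/mol.
B is eclipsed. iPr at 0° is eclipsed with Cl at 0° (13.3); Br at 120° is eclipsed with F at 120° (8.2); H at 240° is eclipsed with OH at 240° (5.2). Total 26.7 kJ/mol.
E(C) − E(B) = 23.6 − 26.7 = -3.1 kJ/mol.

-3.1 kJ/mol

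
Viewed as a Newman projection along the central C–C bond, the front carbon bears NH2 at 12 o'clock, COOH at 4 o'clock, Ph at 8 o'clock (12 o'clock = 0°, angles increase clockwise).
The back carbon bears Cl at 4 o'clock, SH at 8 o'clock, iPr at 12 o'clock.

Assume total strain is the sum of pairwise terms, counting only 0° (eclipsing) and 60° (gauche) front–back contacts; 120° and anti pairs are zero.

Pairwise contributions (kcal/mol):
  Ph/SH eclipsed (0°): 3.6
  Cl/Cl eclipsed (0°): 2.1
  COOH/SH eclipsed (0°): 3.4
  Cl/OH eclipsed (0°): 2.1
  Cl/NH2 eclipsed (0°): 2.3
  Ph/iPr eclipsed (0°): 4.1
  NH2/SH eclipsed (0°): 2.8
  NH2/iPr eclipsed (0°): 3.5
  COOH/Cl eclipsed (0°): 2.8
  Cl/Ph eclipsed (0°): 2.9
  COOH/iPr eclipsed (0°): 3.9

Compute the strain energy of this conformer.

9.9 kcal/mol

This conformer (eclipsed): NH2(0°)/iPr(0°) eclipsed 3.5; COOH(120°)/Cl(120°) eclipsed 2.8; Ph(240°)/SH(240°) eclipsed 3.6 → 9.9 kcal/mol.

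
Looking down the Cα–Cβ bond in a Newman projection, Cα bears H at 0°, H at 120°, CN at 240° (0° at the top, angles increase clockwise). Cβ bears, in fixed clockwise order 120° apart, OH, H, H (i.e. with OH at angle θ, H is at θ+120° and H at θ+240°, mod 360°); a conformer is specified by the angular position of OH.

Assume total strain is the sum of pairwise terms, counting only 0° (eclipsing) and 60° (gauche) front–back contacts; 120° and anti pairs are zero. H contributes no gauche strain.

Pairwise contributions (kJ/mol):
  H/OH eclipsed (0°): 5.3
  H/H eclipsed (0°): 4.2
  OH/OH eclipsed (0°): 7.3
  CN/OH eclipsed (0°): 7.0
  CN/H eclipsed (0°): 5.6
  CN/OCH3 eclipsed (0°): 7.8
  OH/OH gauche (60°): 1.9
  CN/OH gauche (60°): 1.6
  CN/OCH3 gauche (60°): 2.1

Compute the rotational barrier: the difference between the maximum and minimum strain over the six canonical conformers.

OH at 0° is eclipsed. H at 0° is eclipsed with OH at 0° (5.3); H at 120° is eclipsed with H at 120° (4.2); CN at 240° is eclipsed with H at 240° (5.6). Total 15.1 kJ/mol.
OH at 60° (staggered): no non-H gauche contacts → 0.0 kJ/mol.
OH at 120° is eclipsed. H at 0° is eclipsed with H at 0° (4.2); H at 120° is eclipsed with OH at 120° (5.3); CN at 240° is eclipsed with H at 240° (5.6). Total 15.1 kJ/mol.
OH at 180° is staggered. CN at 240° is gauche with OH at 180° (1.6). Total 1.6 kJ/mol.
OH at 240° is eclipsed. H at 0° is eclipsed with H at 0° (4.2); H at 120° is eclipsed with H at 120° (4.2); CN at 240° is eclipsed with OH at 240° (7.0). Total 15.4 kJ/mol.
OH at 300° is staggered. CN at 240° is gauche with OH at 300° (1.6). Total 1.6 kJ/mol.
Max at 240° (15.4 kJ/mol), min at 60° (0.0 kJ/mol); barrier = 15.4 kJ/mol.

15.4 kJ/mol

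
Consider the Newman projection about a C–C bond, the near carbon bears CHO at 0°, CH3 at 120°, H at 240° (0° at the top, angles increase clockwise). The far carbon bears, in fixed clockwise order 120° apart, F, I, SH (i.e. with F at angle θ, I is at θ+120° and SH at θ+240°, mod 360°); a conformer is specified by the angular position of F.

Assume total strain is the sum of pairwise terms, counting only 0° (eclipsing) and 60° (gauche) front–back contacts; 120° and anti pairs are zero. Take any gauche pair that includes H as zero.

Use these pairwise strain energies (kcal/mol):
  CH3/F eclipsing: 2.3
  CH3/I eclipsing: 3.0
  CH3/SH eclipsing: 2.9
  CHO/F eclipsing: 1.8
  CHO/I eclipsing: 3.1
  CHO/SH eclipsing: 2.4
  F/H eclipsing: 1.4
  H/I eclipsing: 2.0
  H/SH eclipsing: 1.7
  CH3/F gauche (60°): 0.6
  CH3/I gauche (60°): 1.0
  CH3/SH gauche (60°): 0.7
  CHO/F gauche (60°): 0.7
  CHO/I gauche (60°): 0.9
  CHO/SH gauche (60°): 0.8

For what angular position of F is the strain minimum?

F at 0° is eclipsed. CHO at 0° is eclipsed with F at 0° (1.8); CH3 at 120° is eclipsed with I at 120° (3.0); H at 240° is eclipsed with SH at 240° (1.7). Total 6.5 kcal/mol.
F at 60° is staggered. CHO at 0° is gauche with F at 60° (0.7); CHO at 0° is gauche with SH at 300° (0.8); CH3 at 120° is gauche with F at 60° (0.6); CH3 at 120° is gauche with I at 180° (1.0). Total 3.1 kcal/mol.
F at 120° is eclipsed. CHO at 0° is eclipsed with SH at 0° (2.4); CH3 at 120° is eclipsed with F at 120° (2.3); H at 240° is eclipsed with I at 240° (2.0). Total 6.7 kcal/mol.
F at 180° is staggered. CHO at 0° is gauche with I at 300° (0.9); CHO at 0° is gauche with SH at 60° (0.8); CH3 at 120° is gauche with F at 180° (0.6); CH3 at 120° is gauche with SH at 60° (0.7). Total 3.0 kcal/mol.
F at 240° is eclipsed. CHO at 0° is eclipsed with I at 0° (3.1); CH3 at 120° is eclipsed with SH at 120° (2.9); H at 240° is eclipsed with F at 240° (1.4). Total 7.4 kcal/mol.
F at 300° is staggered. CHO at 0° is gauche with F at 300° (0.7); CHO at 0° is gauche with I at 60° (0.9); CH3 at 120° is gauche with I at 60° (1.0); CH3 at 120° is gauche with SH at 180° (0.7). Total 3.3 kcal/mol.
The minimum (3.0 kcal/mol) occurs with F at 180°.

180°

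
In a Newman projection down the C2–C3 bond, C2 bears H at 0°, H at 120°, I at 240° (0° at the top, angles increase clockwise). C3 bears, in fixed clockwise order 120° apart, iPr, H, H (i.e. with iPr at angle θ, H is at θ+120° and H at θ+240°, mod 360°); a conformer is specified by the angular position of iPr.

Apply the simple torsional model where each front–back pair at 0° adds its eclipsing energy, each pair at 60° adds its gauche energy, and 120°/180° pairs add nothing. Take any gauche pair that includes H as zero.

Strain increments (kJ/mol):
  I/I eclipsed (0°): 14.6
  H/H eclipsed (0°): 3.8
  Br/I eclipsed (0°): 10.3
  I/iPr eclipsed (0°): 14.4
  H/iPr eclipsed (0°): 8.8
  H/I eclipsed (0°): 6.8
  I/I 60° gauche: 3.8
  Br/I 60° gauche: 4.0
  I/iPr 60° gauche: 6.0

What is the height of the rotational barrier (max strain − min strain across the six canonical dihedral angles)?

iPr at 0° is eclipsed. H at 0° is eclipsed with iPr at 0° (8.8); H at 120° is eclipsed with H at 120° (3.8); I at 240° is eclipsed with H at 240° (6.8). Total 19.4 kJ/mol.
iPr at 60° (staggered): no non-H gauche contacts → 0.0 kJ/mol.
iPr at 120° is eclipsed. H at 0° is eclipsed with H at 0° (3.8); H at 120° is eclipsed with iPr at 120° (8.8); I at 240° is eclipsed with H at 240° (6.8). Total 19.4 kJ/mol.
iPr at 180° is staggered. I at 240° is gauche with iPr at 180° (6.0). Total 6.0 kJ/mol.
iPr at 240° is eclipsed. H at 0° is eclipsed with H at 0° (3.8); H at 120° is eclipsed with H at 120° (3.8); I at 240° is eclipsed with iPr at 240° (14.4). Total 22.0 kJ/mol.
iPr at 300° is staggered. I at 240° is gauche with iPr at 300° (6.0). Total 6.0 kJ/mol.
Max at 240° (22.0 kJ/mol), min at 60° (0.0 kJ/mol); barrier = 22.0 kJ/mol.

22.0 kJ/mol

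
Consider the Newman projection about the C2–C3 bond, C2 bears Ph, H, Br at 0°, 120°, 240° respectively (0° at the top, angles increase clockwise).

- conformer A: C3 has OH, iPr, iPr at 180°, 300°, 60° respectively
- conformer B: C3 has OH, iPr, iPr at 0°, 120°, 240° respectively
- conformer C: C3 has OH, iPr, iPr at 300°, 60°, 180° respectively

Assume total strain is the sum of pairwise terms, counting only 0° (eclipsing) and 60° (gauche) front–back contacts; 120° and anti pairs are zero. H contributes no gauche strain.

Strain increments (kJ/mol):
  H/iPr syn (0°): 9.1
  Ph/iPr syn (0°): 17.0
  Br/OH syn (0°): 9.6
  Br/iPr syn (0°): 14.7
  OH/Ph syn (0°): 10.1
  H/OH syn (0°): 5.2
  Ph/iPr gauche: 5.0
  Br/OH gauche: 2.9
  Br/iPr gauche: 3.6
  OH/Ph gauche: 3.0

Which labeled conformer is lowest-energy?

C

A (staggered): Ph(0°)/iPr(300°) gauche 5.0; Ph(0°)/iPr(60°) gauche 5.0; Br(240°)/OH(180°) gauche 2.9; Br(240°)/iPr(300°) gauche 3.6 → 16.5 kJ/mol.
B (eclipsed): Ph(0°)/OH(0°) eclipsed 10.1; H(120°)/iPr(120°) eclipsed 9.1; Br(240°)/iPr(240°) eclipsed 14.7 → 33.9 kJ/mol.
C (staggered): Ph(0°)/OH(300°) gauche 3.0; Ph(0°)/iPr(60°) gauche 5.0; Br(240°)/OH(300°) gauche 2.9; Br(240°)/iPr(180°) gauche 3.6 → 14.5 kJ/mol.
C has the lowest total (14.5 kJ/mol).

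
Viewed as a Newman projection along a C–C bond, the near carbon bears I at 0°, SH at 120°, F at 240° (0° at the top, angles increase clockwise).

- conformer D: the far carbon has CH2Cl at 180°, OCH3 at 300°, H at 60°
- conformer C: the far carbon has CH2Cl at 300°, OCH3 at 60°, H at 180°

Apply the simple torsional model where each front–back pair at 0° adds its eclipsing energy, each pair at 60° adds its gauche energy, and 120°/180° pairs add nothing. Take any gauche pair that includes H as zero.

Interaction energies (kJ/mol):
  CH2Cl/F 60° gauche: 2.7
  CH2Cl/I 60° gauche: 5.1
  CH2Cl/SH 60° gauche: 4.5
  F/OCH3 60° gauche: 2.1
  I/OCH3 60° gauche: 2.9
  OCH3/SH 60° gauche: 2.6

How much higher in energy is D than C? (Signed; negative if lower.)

-1.1 kJ/mol

D (staggered): I(0°)/OCH3(300°) gauche 2.9; SH(120°)/CH2Cl(180°) gauche 4.5; F(240°)/CH2Cl(180°) gauche 2.7; F(240°)/OCH3(300°) gauche 2.1 → 12.2 kJ/mol.
C (staggered): I(0°)/CH2Cl(300°) gauche 5.1; I(0°)/OCH3(60°) gauche 2.9; SH(120°)/OCH3(60°) gauche 2.6; F(240°)/CH2Cl(300°) gauche 2.7 → 13.3 kJ/mol.
E(D) − E(C) = 12.2 − 13.3 = -1.1 kJ/mol.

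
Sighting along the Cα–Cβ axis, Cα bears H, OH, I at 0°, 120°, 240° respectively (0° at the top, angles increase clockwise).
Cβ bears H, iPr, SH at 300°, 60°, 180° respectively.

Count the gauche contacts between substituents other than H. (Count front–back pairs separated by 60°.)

3

Non-H gauche pairs: OH(120°)/iPr(60°); OH(120°)/SH(180°); I(240°)/SH(180°) — 3 interactions.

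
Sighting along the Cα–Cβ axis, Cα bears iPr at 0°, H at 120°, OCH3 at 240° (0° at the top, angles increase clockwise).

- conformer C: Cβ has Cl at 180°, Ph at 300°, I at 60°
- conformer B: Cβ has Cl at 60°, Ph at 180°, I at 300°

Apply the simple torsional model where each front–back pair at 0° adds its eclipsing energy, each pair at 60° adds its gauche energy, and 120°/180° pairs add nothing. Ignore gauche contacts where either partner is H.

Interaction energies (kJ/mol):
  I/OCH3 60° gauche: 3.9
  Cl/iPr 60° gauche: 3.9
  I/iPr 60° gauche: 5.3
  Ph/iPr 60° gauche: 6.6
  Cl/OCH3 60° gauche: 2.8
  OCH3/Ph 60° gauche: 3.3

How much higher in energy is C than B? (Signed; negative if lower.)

C (staggered): iPr–Ph gauche, iPr–I gauche, OCH3–Cl gauche, OCH3–Ph gauche; 6.6 + 5.3 + 2.8 + 3.3 = 18.0 kJ/mol.
B (staggered): iPr–Cl gauche, iPr–I gauche, OCH3–Ph gauche, OCH3–I gauche; 3.9 + 5.3 + 3.3 + 3.9 = 16.4 kJ/mol.
E(C) − E(B) = 18.0 − 16.4 = +1.6 kJ/mol.

+1.6 kJ/mol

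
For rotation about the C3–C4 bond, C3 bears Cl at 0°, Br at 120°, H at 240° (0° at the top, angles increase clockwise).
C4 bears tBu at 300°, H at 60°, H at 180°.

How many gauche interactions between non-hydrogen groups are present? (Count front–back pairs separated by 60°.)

1

Non-H gauche pairs: Cl(0°)/tBu(300°) — 1 interaction.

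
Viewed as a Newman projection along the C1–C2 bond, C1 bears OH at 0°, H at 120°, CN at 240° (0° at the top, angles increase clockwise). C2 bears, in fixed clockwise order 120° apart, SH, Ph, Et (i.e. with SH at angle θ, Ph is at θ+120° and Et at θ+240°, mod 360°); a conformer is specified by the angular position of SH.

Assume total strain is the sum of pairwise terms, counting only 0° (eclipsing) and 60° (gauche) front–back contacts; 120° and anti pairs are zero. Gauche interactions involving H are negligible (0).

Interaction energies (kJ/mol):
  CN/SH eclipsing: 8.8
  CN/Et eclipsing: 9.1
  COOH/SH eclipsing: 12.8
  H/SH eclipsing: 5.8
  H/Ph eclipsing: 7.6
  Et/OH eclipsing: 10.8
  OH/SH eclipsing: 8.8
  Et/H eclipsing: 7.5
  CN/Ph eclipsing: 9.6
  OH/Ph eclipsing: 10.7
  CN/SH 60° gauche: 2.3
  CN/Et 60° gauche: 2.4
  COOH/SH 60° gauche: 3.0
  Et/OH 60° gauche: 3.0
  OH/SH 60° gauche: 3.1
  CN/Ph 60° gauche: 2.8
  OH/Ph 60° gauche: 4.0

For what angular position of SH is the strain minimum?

SH at 0° (eclipsed): OH–SH eclipsed, H–Ph eclipsed, CN–Et eclipsed; 8.8 + 7.6 + 9.1 = 25.5 kJ/mol.
SH at 60° (staggered): OH–SH gauche, OH–Et gauche, CN–Ph gauche, CN–Et gauche; 3.1 + 3.0 + 2.8 + 2.4 = 11.3 kJ/mol.
SH at 120° (eclipsed): OH–Et eclipsed, H–SH eclipsed, CN–Ph eclipsed; 10.8 + 5.8 + 9.6 = 26.2 kJ/mol.
SH at 180° (staggered): OH–Ph gauche, OH–Et gauche, CN–SH gauche, CN–Ph gauche; 4.0 + 3.0 + 2.3 + 2.8 = 12.1 kJ/mol.
SH at 240° (eclipsed): OH–Ph eclipsed, H–Et eclipsed, CN–SH eclipsed; 10.7 + 7.5 + 8.8 = 27.0 kJ/mol.
SH at 300° (staggered): OH–SH gauche, OH–Ph gauche, CN–SH gauche, CN–Et gauche; 3.1 + 4.0 + 2.3 + 2.4 = 11.8 kJ/mol.
The minimum (11.3 kJ/mol) occurs with SH at 60°.

60°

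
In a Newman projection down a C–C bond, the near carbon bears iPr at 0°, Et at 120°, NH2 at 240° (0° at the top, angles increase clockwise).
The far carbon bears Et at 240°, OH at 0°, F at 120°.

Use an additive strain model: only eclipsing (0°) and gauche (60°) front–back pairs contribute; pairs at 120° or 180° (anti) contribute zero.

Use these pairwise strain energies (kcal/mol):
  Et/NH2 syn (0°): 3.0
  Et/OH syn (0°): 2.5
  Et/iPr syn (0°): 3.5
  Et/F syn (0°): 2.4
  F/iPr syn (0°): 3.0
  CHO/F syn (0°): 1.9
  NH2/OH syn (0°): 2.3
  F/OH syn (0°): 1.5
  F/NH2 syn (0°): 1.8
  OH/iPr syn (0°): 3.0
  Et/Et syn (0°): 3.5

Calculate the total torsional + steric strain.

This conformer (eclipsed): iPr(0°)/OH(0°) eclipsed 3.0; Et(120°)/F(120°) eclipsed 2.4; NH2(240°)/Et(240°) eclipsed 3.0 → 8.4 kcal/mol.

8.4 kcal/mol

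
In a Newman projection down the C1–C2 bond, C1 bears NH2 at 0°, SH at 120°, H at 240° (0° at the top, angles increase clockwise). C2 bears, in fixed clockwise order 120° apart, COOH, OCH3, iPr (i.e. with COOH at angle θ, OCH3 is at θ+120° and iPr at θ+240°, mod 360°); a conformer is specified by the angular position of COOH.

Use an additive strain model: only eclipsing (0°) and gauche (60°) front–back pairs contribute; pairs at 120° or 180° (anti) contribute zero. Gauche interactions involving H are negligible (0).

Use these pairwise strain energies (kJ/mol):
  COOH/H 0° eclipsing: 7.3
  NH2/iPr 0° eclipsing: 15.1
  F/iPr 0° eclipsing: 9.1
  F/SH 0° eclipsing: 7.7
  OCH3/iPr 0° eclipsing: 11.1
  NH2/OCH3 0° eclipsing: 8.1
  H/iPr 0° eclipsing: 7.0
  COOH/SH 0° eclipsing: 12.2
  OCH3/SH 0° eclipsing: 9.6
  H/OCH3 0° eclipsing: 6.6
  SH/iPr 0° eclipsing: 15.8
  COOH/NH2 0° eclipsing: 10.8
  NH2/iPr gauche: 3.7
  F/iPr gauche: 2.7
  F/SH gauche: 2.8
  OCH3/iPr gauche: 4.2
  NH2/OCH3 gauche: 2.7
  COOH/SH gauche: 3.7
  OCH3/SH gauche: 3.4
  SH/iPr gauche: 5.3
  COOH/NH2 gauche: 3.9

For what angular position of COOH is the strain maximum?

COOH at 0° (eclipsed): NH2–COOH eclipsed, SH–OCH3 eclipsed, H–iPr eclipsed; 10.8 + 9.6 + 7.0 = 27.4 kJ/mol.
COOH at 60° (staggered): NH2–COOH gauche, NH2–iPr gauche, SH–COOH gauche, SH–OCH3 gauche; 3.9 + 3.7 + 3.7 + 3.4 = 14.7 kJ/mol.
COOH at 120° (eclipsed): NH2–iPr eclipsed, SH–COOH eclipsed, H–OCH3 eclipsed; 15.1 + 12.2 + 6.6 = 33.9 kJ/mol.
COOH at 180° (staggered): NH2–OCH3 gauche, NH2–iPr gauche, SH–COOH gauche, SH–iPr gauche; 2.7 + 3.7 + 3.7 + 5.3 = 15.4 kJ/mol.
COOH at 240° (eclipsed): NH2–OCH3 eclipsed, SH–iPr eclipsed, H–COOH eclipsed; 8.1 + 15.8 + 7.3 = 31.2 kJ/mol.
COOH at 300° (staggered): NH2–COOH gauche, NH2–OCH3 gauche, SH–OCH3 gauche, SH–iPr gauche; 3.9 + 2.7 + 3.4 + 5.3 = 15.3 kJ/mol.
The maximum (33.9 kJ/mol) occurs with COOH at 120°.

120°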